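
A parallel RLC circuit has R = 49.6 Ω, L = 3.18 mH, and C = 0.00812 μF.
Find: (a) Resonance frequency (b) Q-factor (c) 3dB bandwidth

Step 1 — Resonance: ω₀ = 1/√(LC) = 1/√(0.00318·8.12e-09) = 1.968e+05 rad/s.
Step 2 — f₀ = ω₀/(2π) = 3.132e+04 Hz.
Step 3 — Parallel Q: Q = R/(ω₀L) = 49.6/(1.968e+05·0.00318) = 0.07926.
Step 4 — Bandwidth: Δω = ω₀/Q = 2.483e+06 rad/s; BW = Δω/(2π) = 3.952e+05 Hz.

(a) f₀ = 3.132e+04 Hz  (b) Q = 0.07926  (c) BW = 3.952e+05 Hz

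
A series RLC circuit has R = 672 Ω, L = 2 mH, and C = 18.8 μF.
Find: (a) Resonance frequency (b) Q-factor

Step 1 — Resonance condition Im(Z)=0 gives ω₀ = 1/√(LC).
Step 2 — ω₀ = 1/√(0.002·1.88e-05) = 5157 rad/s.
Step 3 — f₀ = ω₀/(2π) = 820.8 Hz.
Step 4 — Series Q: Q = ω₀L/R = 5157·0.002/672 = 0.01535.

(a) f₀ = 820.8 Hz  (b) Q = 0.01535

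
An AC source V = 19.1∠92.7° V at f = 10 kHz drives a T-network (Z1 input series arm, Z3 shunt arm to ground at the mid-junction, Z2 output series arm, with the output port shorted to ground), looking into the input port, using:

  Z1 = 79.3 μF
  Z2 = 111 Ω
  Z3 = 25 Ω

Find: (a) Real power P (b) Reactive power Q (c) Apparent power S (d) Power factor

Step 1 — Angular frequency: ω = 2π·f = 2π·1e+04 = 6.283e+04 rad/s.
Step 2 — Component impedances:
  Z1: Z = 1/(jωC) = -j/(ω·C) = 0 - j0.2007 Ω
  Z2: Z = R = 111 Ω
  Z3: Z = R = 25 Ω
Step 3 — With the output port shorted to ground, the output series arm Z2 runs from the junction to ground; the shunt arm Z3 also runs from the junction to ground. They appear in parallel: Z3 || Z2 = 20.4 Ω.
Step 4 — Series with input arm Z1: Z_in = Z1 + (Z3 || Z2) = 20.4 - j0.2007 Ω = 20.41∠-0.6° Ω.
Step 5 — Source phasor: V = 19.1∠92.7° V = -0.8997 + j19.08 V.
Step 6 — Current: I = V / Z = -0.05329 + j0.9345 A = 0.936∠93.3° A.
Step 7 — Complex power: S = V·I* = 17.88 - j0.1758 VA.
Step 8 — Real power: P = Re(S) = 17.88 W.
Step 9 — Reactive power: Q = Im(S) = -0.1758 VAR.
Step 10 — Apparent power: |S| = 17.88 VA.
Step 11 — Power factor: PF = P/|S| = 1 (leading).

(a) P = 17.88 W  (b) Q = -0.1758 VAR  (c) S = 17.88 VA  (d) PF = 1 (leading)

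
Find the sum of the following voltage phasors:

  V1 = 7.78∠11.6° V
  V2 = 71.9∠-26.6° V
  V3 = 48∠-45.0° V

Step 1 — Convert each phasor to rectangular form:
  V1 = 7.78·(cos(11.6°) + j·sin(11.6°)) = 7.621 + j1.564 V
  V2 = 71.9·(cos(-26.6°) + j·sin(-26.6°)) = 64.29 - j32.19 V
  V3 = 48·(cos(-45.0°) + j·sin(-45.0°)) = 33.94 - j33.94 V
Step 2 — Sum components: V_total = 105.9 - j64.57 V.
Step 3 — Convert to polar: |V_total| = 124 V, ∠V_total = -31.4°.

V_total = 124∠-31.4° V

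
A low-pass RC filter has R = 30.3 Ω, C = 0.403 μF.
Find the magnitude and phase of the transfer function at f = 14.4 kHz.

Step 1 — Angular frequency: ω = 2π·1.44e+04 = 9.048e+04 rad/s.
Step 2 — Transfer function: H(jω) = 1/(1 + jωRC).
Step 3 — Denominator: 1 + jωRC = 1 + j·9.048e+04·30.3·4.03e-07 = 1 + j1.105.
Step 4 — H = 0.4503 - j0.4975.
Step 5 — Magnitude: |H| = 0.6711 (-3.5 dB); phase: φ = -47.9°.

|H| = 0.6711 (-3.5 dB), φ = -47.9°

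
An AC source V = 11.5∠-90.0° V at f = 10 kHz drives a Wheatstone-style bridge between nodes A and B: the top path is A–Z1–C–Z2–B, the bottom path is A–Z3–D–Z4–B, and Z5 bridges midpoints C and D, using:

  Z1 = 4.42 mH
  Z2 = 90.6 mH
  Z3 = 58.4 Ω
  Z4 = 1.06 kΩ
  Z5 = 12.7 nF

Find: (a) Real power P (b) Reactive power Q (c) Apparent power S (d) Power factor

Step 1 — Angular frequency: ω = 2π·f = 2π·1e+04 = 6.283e+04 rad/s.
Step 2 — Component impedances:
  Z1: Z = jωL = j·6.283e+04·0.00442 = 0 + j277.7 Ω
  Z2: Z = jωL = j·6.283e+04·0.0906 = 0 + j5693 Ω
  Z3: Z = R = 58.4 Ω
  Z4: Z = R = 1060 Ω
  Z5: Z = 1/(jωC) = -j/(ω·C) = 0 - j1253 Ω
Step 3 — Bridge requires nodal analysis (the Z5 bridge couples midpoints C and D, so the two paths cannot be reduced to a simple series/parallel combination). Setting node B to ground and injecting 1 A at node A, the 3-node admittance system at A, C, D solves to V_A = Z_AB = 1080 + j202.4 Ω = 1099∠10.6° Ω.
Step 4 — Source phasor: V = 11.5∠-90.0° V = 0 - j11.5 V.
Step 5 — Current: I = V / Z = -0.001926 - j0.01028 A = 0.01046∠-100.6° A.
Step 6 — Complex power: S = V·I* = 0.1182 + j0.02215 VA.
Step 7 — Real power: P = Re(S) = 0.1182 W.
Step 8 — Reactive power: Q = Im(S) = 0.02215 VAR.
Step 9 — Apparent power: |S| = 0.1203 VA.
Step 10 — Power factor: PF = P/|S| = 0.9829 (lagging).

(a) P = 0.1182 W  (b) Q = 0.02215 VAR  (c) S = 0.1203 VA  (d) PF = 0.9829 (lagging)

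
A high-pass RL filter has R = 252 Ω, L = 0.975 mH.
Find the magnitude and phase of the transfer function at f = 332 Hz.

Step 1 — Angular frequency: ω = 2π·332 = 2086 rad/s.
Step 2 — Transfer function: H(jω) = jωL/(R + jωL).
Step 3 — Numerator jωL = j·2.034; denominator R + jωL = 252 + j2.034.
Step 4 — H = 6.514e-05 + j0.00807.
Step 5 — Magnitude: |H| = 0.008071 (-41.9 dB); phase: φ = 89.5°.

|H| = 0.008071 (-41.9 dB), φ = 89.5°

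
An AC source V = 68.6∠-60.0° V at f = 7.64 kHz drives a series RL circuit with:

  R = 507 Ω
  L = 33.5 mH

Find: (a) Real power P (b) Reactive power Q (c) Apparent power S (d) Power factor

Step 1 — Angular frequency: ω = 2π·f = 2π·7640 = 4.8e+04 rad/s.
Step 2 — Component impedances:
  R: Z = R = 507 Ω
  L: Z = jωL = j·4.8e+04·0.0335 = 0 + j1608 Ω
Step 3 — Series combination: Z_total = R + L = 507 + j1608 Ω = 1686∠72.5° Ω.
Step 4 — Source phasor: V = 68.6∠-60.0° V = 34.3 - j59.41 V.
Step 5 — Current: I = V / Z = -0.02749 - j0.03 A = 0.04068∠-132.5° A.
Step 6 — Complex power: S = V·I* = 0.8392 + j2.662 VA.
Step 7 — Real power: P = Re(S) = 0.8392 W.
Step 8 — Reactive power: Q = Im(S) = 2.662 VAR.
Step 9 — Apparent power: |S| = 2.791 VA.
Step 10 — Power factor: PF = P/|S| = 0.3007 (lagging).

(a) P = 0.8392 W  (b) Q = 2.662 VAR  (c) S = 2.791 VA  (d) PF = 0.3007 (lagging)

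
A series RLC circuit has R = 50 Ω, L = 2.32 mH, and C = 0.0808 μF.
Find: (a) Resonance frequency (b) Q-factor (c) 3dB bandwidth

Step 1 — Resonance condition Im(Z)=0 gives ω₀ = 1/√(LC).
Step 2 — ω₀ = 1/√(0.00232·8.08e-08) = 7.304e+04 rad/s.
Step 3 — f₀ = ω₀/(2π) = 1.162e+04 Hz.
Step 4 — Series Q: Q = ω₀L/R = 7.304e+04·0.00232/50 = 3.389.
Step 5 — 3dB bandwidth: Δω = ω₀/Q = 2.155e+04 rad/s; BW = Δω/(2π) = 3430 Hz.

(a) f₀ = 1.162e+04 Hz  (b) Q = 3.389  (c) BW = 3430 Hz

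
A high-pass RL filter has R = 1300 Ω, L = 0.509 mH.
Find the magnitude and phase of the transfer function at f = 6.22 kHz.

Step 1 — Angular frequency: ω = 2π·6220 = 3.908e+04 rad/s.
Step 2 — Transfer function: H(jω) = jωL/(R + jωL).
Step 3 — Numerator jωL = j·19.89; denominator R + jωL = 1300 + j19.89.
Step 4 — H = 0.0002341 + j0.0153.
Step 5 — Magnitude: |H| = 0.0153 (-36.3 dB); phase: φ = 89.1°.

|H| = 0.0153 (-36.3 dB), φ = 89.1°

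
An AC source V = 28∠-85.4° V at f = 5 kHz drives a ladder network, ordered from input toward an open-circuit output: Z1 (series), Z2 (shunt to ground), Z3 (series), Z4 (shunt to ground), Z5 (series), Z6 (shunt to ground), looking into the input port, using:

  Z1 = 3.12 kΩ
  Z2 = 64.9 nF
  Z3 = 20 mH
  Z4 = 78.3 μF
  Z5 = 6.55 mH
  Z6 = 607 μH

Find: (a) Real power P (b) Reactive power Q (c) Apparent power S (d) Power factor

Step 1 — Angular frequency: ω = 2π·f = 2π·5000 = 3.142e+04 rad/s.
Step 2 — Component impedances:
  Z1: Z = R = 3120 Ω
  Z2: Z = 1/(jωC) = -j/(ω·C) = 0 - j490.5 Ω
  Z3: Z = jωL = j·3.142e+04·0.02 = 0 + j628.3 Ω
  Z4: Z = 1/(jωC) = -j/(ω·C) = 0 - j0.4065 Ω
  Z5: Z = jωL = j·3.142e+04·0.00655 = 0 + j205.8 Ω
  Z6: Z = jωL = j·3.142e+04·0.000607 = 0 + j19.07 Ω
Step 3 — Ladder network (open output): work backward from the far end, alternating series and parallel combinations. Z_in = 3120 - j2241 Ω = 3841∠-35.7° Ω.
Step 4 — Source phasor: V = 28∠-85.4° V = 2.246 - j27.91 V.
Step 5 — Current: I = V / Z = 0.004713 - j0.005561 A = 0.007289∠-49.7° A.
Step 6 — Complex power: S = V·I* = 0.1658 - j0.1191 VA.
Step 7 — Real power: P = Re(S) = 0.1658 W.
Step 8 — Reactive power: Q = Im(S) = -0.1191 VAR.
Step 9 — Apparent power: |S| = 0.2041 VA.
Step 10 — Power factor: PF = P/|S| = 0.8123 (leading).

(a) P = 0.1658 W  (b) Q = -0.1191 VAR  (c) S = 0.2041 VA  (d) PF = 0.8123 (leading)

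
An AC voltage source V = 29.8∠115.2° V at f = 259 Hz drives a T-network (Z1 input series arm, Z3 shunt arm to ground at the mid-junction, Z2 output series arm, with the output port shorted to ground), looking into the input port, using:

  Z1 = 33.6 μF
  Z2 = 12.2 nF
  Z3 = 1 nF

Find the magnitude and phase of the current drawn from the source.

Step 1 — Angular frequency: ω = 2π·f = 2π·259 = 1627 rad/s.
Step 2 — Component impedances:
  Z1: Z = 1/(jωC) = -j/(ω·C) = 0 - j18.29 Ω
  Z2: Z = 1/(jωC) = -j/(ω·C) = 0 - j5.037e+04 Ω
  Z3: Z = 1/(jωC) = -j/(ω·C) = 0 - j6.145e+05 Ω
Step 3 — With the output port shorted to ground, the output series arm Z2 runs from the junction to ground; the shunt arm Z3 also runs from the junction to ground. They appear in parallel: Z3 || Z2 = 0 - j4.655e+04 Ω.
Step 4 — Series with input arm Z1: Z_in = Z1 + (Z3 || Z2) = 0 - j4.657e+04 Ω = 4.657e+04∠-90.0° Ω.
Step 5 — Source phasor: V = 29.8∠115.2° V = -12.69 + j26.96 V.
Step 6 — Ohm's law: I = V / Z_total = (-12.69 + j26.96) / (0 - j4.657e+04) = -0.000579 - j0.0002724 A.
Step 7 — Convert to polar: |I| = 0.0006399 A, ∠I = -154.8°.

I = 0.0006399∠-154.8° A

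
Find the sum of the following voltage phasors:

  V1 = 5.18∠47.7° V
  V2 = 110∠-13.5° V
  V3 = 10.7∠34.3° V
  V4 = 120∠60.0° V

Step 1 — Convert each phasor to rectangular form:
  V1 = 5.18·(cos(47.7°) + j·sin(47.7°)) = 3.486 + j3.831 V
  V2 = 110·(cos(-13.5°) + j·sin(-13.5°)) = 107 - j25.68 V
  V3 = 10.7·(cos(34.3°) + j·sin(34.3°)) = 8.839 + j6.03 V
  V4 = 120·(cos(60.0°) + j·sin(60.0°)) = 60 + j103.9 V
Step 2 — Sum components: V_total = 179.3 + j88.11 V.
Step 3 — Convert to polar: |V_total| = 199.8 V, ∠V_total = 26.2°.

V_total = 199.8∠26.2° V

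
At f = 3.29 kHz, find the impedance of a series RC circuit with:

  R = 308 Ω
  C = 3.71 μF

Step 1 — Angular frequency: ω = 2π·f = 2π·3290 = 2.067e+04 rad/s.
Step 2 — Component impedances:
  R: Z = R = 308 Ω
  C: Z = 1/(jωC) = -j/(ω·C) = 0 - j13.04 Ω
Step 3 — Series combination: Z_total = R + C = 308 - j13.04 Ω = 308.3∠-2.4° Ω.

Z = 308 - j13.04 Ω = 308.3∠-2.4° Ω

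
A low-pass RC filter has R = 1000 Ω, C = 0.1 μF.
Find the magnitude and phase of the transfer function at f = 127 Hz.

Step 1 — Angular frequency: ω = 2π·127 = 798 rad/s.
Step 2 — Transfer function: H(jω) = 1/(1 + jωRC).
Step 3 — Denominator: 1 + jωRC = 1 + j·798·1000·1e-07 = 1 + j0.0798.
Step 4 — H = 0.9937 - j0.07929.
Step 5 — Magnitude: |H| = 0.9968 (-0.0 dB); phase: φ = -4.6°.

|H| = 0.9968 (-0.0 dB), φ = -4.6°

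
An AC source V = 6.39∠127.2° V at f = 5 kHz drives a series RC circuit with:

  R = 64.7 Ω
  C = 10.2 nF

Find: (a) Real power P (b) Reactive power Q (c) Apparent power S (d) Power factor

Step 1 — Angular frequency: ω = 2π·f = 2π·5000 = 3.142e+04 rad/s.
Step 2 — Component impedances:
  R: Z = R = 64.7 Ω
  C: Z = 1/(jωC) = -j/(ω·C) = 0 - j3121 Ω
Step 3 — Series combination: Z_total = R + C = 64.7 - j3121 Ω = 3121∠-88.8° Ω.
Step 4 — Source phasor: V = 6.39∠127.2° V = -3.863 + j5.09 V.
Step 5 — Current: I = V / Z = -0.001656 - j0.001204 A = 0.002047∠-144.0° A.
Step 6 — Complex power: S = V·I* = 0.0002712 - j0.01308 VA.
Step 7 — Real power: P = Re(S) = 0.0002712 W.
Step 8 — Reactive power: Q = Im(S) = -0.01308 VAR.
Step 9 — Apparent power: |S| = 0.01308 VA.
Step 10 — Power factor: PF = P/|S| = 0.02073 (leading).

(a) P = 0.0002712 W  (b) Q = -0.01308 VAR  (c) S = 0.01308 VA  (d) PF = 0.02073 (leading)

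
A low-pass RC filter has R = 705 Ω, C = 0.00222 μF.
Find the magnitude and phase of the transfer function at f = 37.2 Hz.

Step 1 — Angular frequency: ω = 2π·37.2 = 233.7 rad/s.
Step 2 — Transfer function: H(jω) = 1/(1 + jωRC).
Step 3 — Denominator: 1 + jωRC = 1 + j·233.7·705·2.22e-09 = 1 + j0.0003658.
Step 4 — H = 1 - j0.0003658.
Step 5 — Magnitude: |H| = 1 (-0.0 dB); phase: φ = -0.0°.

|H| = 1 (-0.0 dB), φ = -0.0°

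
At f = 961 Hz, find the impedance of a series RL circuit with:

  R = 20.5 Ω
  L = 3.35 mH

Step 1 — Angular frequency: ω = 2π·f = 2π·961 = 6038 rad/s.
Step 2 — Component impedances:
  R: Z = R = 20.5 Ω
  L: Z = jωL = j·6038·0.00335 = 0 + j20.23 Ω
Step 3 — Series combination: Z_total = R + L = 20.5 + j20.23 Ω = 28.8∠44.6° Ω.

Z = 20.5 + j20.23 Ω = 28.8∠44.6° Ω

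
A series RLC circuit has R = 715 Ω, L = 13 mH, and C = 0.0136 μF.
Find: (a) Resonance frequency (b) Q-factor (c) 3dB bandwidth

Step 1 — Resonance: ω₀ = 1/√(LC) = 1/√(0.013·1.36e-08) = 7.521e+04 rad/s.
Step 2 — f₀ = ω₀/(2π) = 1.197e+04 Hz.
Step 3 — Series Q: Q = ω₀L/R = 7.521e+04·0.013/715 = 1.367.
Step 4 — Bandwidth: Δω = ω₀/Q = 5.5e+04 rad/s; BW = Δω/(2π) = 8754 Hz.

(a) f₀ = 1.197e+04 Hz  (b) Q = 1.367  (c) BW = 8754 Hz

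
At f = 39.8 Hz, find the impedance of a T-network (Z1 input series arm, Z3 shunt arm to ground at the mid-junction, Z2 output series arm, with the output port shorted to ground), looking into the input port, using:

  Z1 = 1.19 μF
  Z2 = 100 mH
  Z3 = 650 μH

Step 1 — Angular frequency: ω = 2π·f = 2π·39.8 = 250.1 rad/s.
Step 2 — Component impedances:
  Z1: Z = 1/(jωC) = -j/(ω·C) = 0 - j3360 Ω
  Z2: Z = jωL = j·250.1·0.1 = 0 + j25.01 Ω
  Z3: Z = jωL = j·250.1·0.00065 = 0 + j0.1625 Ω
Step 3 — With the output port shorted to ground, the output series arm Z2 runs from the junction to ground; the shunt arm Z3 also runs from the junction to ground. They appear in parallel: Z3 || Z2 = 0 + j0.1615 Ω.
Step 4 — Series with input arm Z1: Z_in = Z1 + (Z3 || Z2) = 0 - j3360 Ω = 3360∠-90.0° Ω.

Z = 0 - j3360 Ω = 3360∠-90.0° Ω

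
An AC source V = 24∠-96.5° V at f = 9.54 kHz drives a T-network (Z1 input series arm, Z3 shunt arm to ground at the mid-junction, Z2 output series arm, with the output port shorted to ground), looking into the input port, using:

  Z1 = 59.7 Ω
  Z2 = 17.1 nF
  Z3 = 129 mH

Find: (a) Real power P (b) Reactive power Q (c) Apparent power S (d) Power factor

Step 1 — Angular frequency: ω = 2π·f = 2π·9540 = 5.994e+04 rad/s.
Step 2 — Component impedances:
  Z1: Z = R = 59.7 Ω
  Z2: Z = 1/(jωC) = -j/(ω·C) = 0 - j975.6 Ω
  Z3: Z = jωL = j·5.994e+04·0.129 = 0 + j7732 Ω
Step 3 — With the output port shorted to ground, the output series arm Z2 runs from the junction to ground; the shunt arm Z3 also runs from the junction to ground. They appear in parallel: Z3 || Z2 = 0 - j1116 Ω.
Step 4 — Series with input arm Z1: Z_in = Z1 + (Z3 || Z2) = 59.7 - j1116 Ω = 1118∠-86.9° Ω.
Step 5 — Source phasor: V = 24∠-96.5° V = -2.717 - j23.85 V.
Step 6 — Current: I = V / Z = 0.02117 - j0.003565 A = 0.02147∠-9.6° A.
Step 7 — Complex power: S = V·I* = 0.02751 - j0.5144 VA.
Step 8 — Real power: P = Re(S) = 0.02751 W.
Step 9 — Reactive power: Q = Im(S) = -0.5144 VAR.
Step 10 — Apparent power: |S| = 0.5152 VA.
Step 11 — Power factor: PF = P/|S| = 0.0534 (leading).

(a) P = 0.02751 W  (b) Q = -0.5144 VAR  (c) S = 0.5152 VA  (d) PF = 0.0534 (leading)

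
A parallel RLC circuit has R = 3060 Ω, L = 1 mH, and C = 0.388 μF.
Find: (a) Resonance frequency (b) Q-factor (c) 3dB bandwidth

Step 1 — Resonance: ω₀ = 1/√(LC) = 1/√(0.001·3.88e-07) = 5.077e+04 rad/s.
Step 2 — f₀ = ω₀/(2π) = 8080 Hz.
Step 3 — Parallel Q: Q = R/(ω₀L) = 3060/(5.077e+04·0.001) = 60.28.
Step 4 — Bandwidth: Δω = ω₀/Q = 842.3 rad/s; BW = Δω/(2π) = 134.1 Hz.

(a) f₀ = 8080 Hz  (b) Q = 60.28  (c) BW = 134.1 Hz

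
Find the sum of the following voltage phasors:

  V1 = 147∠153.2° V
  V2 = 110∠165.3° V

Step 1 — Convert each phasor to rectangular form:
  V1 = 147·(cos(153.2°) + j·sin(153.2°)) = -131.2 + j66.28 V
  V2 = 110·(cos(165.3°) + j·sin(165.3°)) = -106.4 + j27.91 V
Step 2 — Sum components: V_total = -237.6 + j94.19 V.
Step 3 — Convert to polar: |V_total| = 255.6 V, ∠V_total = 158.4°.

V_total = 255.6∠158.4° V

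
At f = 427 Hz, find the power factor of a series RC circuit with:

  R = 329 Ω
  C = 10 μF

Step 1 — Angular frequency: ω = 2π·f = 2π·427 = 2683 rad/s.
Step 2 — Component impedances:
  R: Z = R = 329 Ω
  C: Z = 1/(jωC) = -j/(ω·C) = 0 - j37.27 Ω
Step 3 — Series combination: Z_total = R + C = 329 - j37.27 Ω = 331.1∠-6.5° Ω.
Step 4 — Power factor: PF = cos(φ) = Re(Z)/|Z| = 329/331.105 = 0.9936.
Step 5 — Type: Im(Z) = -37.27 ⇒ leading (phase φ = -6.5°).

PF = 0.9936 (leading, φ = -6.5°)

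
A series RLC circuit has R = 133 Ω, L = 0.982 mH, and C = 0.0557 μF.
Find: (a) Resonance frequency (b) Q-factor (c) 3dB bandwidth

Step 1 — Resonance: ω₀ = 1/√(LC) = 1/√(0.000982·5.57e-08) = 1.352e+05 rad/s.
Step 2 — f₀ = ω₀/(2π) = 2.152e+04 Hz.
Step 3 — Series Q: Q = ω₀L/R = 1.352e+05·0.000982/133 = 0.9983.
Step 4 — Bandwidth: Δω = ω₀/Q = 1.354e+05 rad/s; BW = Δω/(2π) = 2.156e+04 Hz.

(a) f₀ = 2.152e+04 Hz  (b) Q = 0.9983  (c) BW = 2.156e+04 Hz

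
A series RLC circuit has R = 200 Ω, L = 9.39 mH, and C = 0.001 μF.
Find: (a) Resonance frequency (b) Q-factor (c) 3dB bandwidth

Step 1 — Resonance: ω₀ = 1/√(LC) = 1/√(0.00939·1e-09) = 3.263e+05 rad/s.
Step 2 — f₀ = ω₀/(2π) = 5.194e+04 Hz.
Step 3 — Series Q: Q = ω₀L/R = 3.263e+05·0.00939/200 = 15.32.
Step 4 — Bandwidth: Δω = ω₀/Q = 2.13e+04 rad/s; BW = Δω/(2π) = 3390 Hz.

(a) f₀ = 5.194e+04 Hz  (b) Q = 15.32  (c) BW = 3390 Hz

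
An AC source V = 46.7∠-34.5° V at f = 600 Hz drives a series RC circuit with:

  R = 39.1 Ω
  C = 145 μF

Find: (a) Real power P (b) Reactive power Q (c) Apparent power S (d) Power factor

Step 1 — Angular frequency: ω = 2π·f = 2π·600 = 3770 rad/s.
Step 2 — Component impedances:
  R: Z = R = 39.1 Ω
  C: Z = 1/(jωC) = -j/(ω·C) = 0 - j1.829 Ω
Step 3 — Series combination: Z_total = R + C = 39.1 - j1.829 Ω = 39.14∠-2.7° Ω.
Step 4 — Source phasor: V = 46.7∠-34.5° V = 38.49 - j26.45 V.
Step 5 — Current: I = V / Z = 1.014 - j0.6291 A = 1.193∠-31.8° A.
Step 6 — Complex power: S = V·I* = 55.66 - j2.604 VA.
Step 7 — Real power: P = Re(S) = 55.66 W.
Step 8 — Reactive power: Q = Im(S) = -2.604 VAR.
Step 9 — Apparent power: |S| = 55.72 VA.
Step 10 — Power factor: PF = P/|S| = 0.9989 (leading).

(a) P = 55.66 W  (b) Q = -2.604 VAR  (c) S = 55.72 VA  (d) PF = 0.9989 (leading)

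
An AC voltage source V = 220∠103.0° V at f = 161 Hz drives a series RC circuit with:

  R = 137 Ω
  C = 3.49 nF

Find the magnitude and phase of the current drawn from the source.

Step 1 — Angular frequency: ω = 2π·f = 2π·161 = 1012 rad/s.
Step 2 — Component impedances:
  R: Z = R = 137 Ω
  C: Z = 1/(jωC) = -j/(ω·C) = 0 - j2.832e+05 Ω
Step 3 — Series combination: Z_total = R + C = 137 - j2.832e+05 Ω = 2.832e+05∠-90.0° Ω.
Step 4 — Source phasor: V = 220∠103.0° V = -49.49 + j214.4 V.
Step 5 — Ohm's law: I = V / Z_total = (-49.49 + j214.4) / (137 - j2.832e+05) = -0.0007569 - j0.0001744 A.
Step 6 — Convert to polar: |I| = 0.0007767 A, ∠I = -167.0°.

I = 0.0007767∠-167.0° A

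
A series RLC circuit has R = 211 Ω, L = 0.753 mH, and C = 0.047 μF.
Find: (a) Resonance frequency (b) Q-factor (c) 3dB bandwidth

Step 1 — Resonance condition Im(Z)=0 gives ω₀ = 1/√(LC).
Step 2 — ω₀ = 1/√(0.000753·4.7e-08) = 1.681e+05 rad/s.
Step 3 — f₀ = ω₀/(2π) = 2.675e+04 Hz.
Step 4 — Series Q: Q = ω₀L/R = 1.681e+05·0.000753/211 = 0.5999.
Step 5 — 3dB bandwidth: Δω = ω₀/Q = 2.802e+05 rad/s; BW = Δω/(2π) = 4.46e+04 Hz.

(a) f₀ = 2.675e+04 Hz  (b) Q = 0.5999  (c) BW = 4.46e+04 Hz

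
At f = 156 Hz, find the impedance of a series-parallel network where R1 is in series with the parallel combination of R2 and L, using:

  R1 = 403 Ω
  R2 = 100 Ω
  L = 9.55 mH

Step 1 — Angular frequency: ω = 2π·f = 2π·156 = 980.2 rad/s.
Step 2 — Component impedances:
  R1: Z = R = 403 Ω
  R2: Z = R = 100 Ω
  L: Z = jωL = j·980.2·0.00955 = 0 + j9.361 Ω
Step 3 — Parallel branch: R2 || L = 1/(1/R2 + 1/L) = 0.8686 + j9.279 Ω.
Step 4 — Series with R1: Z_total = R1 + (R2 || L) = 403.9 + j9.279 Ω = 404∠1.3° Ω.

Z = 403.9 + j9.279 Ω = 404∠1.3° Ω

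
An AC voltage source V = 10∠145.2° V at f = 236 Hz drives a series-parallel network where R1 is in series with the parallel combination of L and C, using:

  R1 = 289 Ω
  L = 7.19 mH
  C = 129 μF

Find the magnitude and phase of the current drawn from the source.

Step 1 — Angular frequency: ω = 2π·f = 2π·236 = 1483 rad/s.
Step 2 — Component impedances:
  R1: Z = R = 289 Ω
  L: Z = jωL = j·1483·0.00719 = 0 + j10.66 Ω
  C: Z = 1/(jωC) = -j/(ω·C) = 0 - j5.228 Ω
Step 3 — Parallel branch: L || C = 1/(1/L + 1/C) = 0 - j10.26 Ω.
Step 4 — Series with R1: Z_total = R1 + (L || C) = 289 - j10.26 Ω = 289.2∠-2.0° Ω.
Step 5 — Source phasor: V = 10∠145.2° V = -8.211 + j5.707 V.
Step 6 — Ohm's law: I = V / Z_total = (-8.211 + j5.707) / (289 - j10.26) = -0.02908 + j0.01872 A.
Step 7 — Convert to polar: |I| = 0.03458 A, ∠I = 147.2°.

I = 0.03458∠147.2° A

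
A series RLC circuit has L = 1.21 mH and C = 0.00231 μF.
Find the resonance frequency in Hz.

Step 1 — Resonance condition Im(Z)=0 gives ω₀ = 1/√(LC).
Step 2 — ω₀ = 1/√(0.00121·2.31e-09) = 5.981e+05 rad/s.
Step 3 — f₀ = ω₀/(2π) = 9.52e+04 Hz.

f₀ = 9.52e+04 Hz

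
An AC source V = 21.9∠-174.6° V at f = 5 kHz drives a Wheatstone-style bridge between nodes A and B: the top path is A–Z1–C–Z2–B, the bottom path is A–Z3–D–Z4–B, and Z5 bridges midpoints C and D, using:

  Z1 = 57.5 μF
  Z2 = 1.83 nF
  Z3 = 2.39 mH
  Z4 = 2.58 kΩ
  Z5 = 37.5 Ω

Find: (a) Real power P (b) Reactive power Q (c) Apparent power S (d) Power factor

Step 1 — Angular frequency: ω = 2π·f = 2π·5000 = 3.142e+04 rad/s.
Step 2 — Component impedances:
  Z1: Z = 1/(jωC) = -j/(ω·C) = 0 - j0.5536 Ω
  Z2: Z = 1/(jωC) = -j/(ω·C) = 0 - j1.739e+04 Ω
  Z3: Z = jωL = j·3.142e+04·0.00239 = 0 + j75.08 Ω
  Z4: Z = R = 2580 Ω
  Z5: Z = R = 37.5 Ω
Step 3 — Bridge requires nodal analysis (the Z5 bridge couples midpoints C and D, so the two paths cannot be reduced to a simple series/parallel combination). Setting node B to ground and injecting 1 A at node A, the 3-node admittance system at A, C, D solves to V_A = Z_AB = 2557 - j369.3 Ω = 2584∠-8.2° Ω.
Step 4 — Source phasor: V = 21.9∠-174.6° V = -21.8 - j2.061 V.
Step 5 — Current: I = V / Z = -0.008238 - j0.001996 A = 0.008476∠-166.4° A.
Step 6 — Complex power: S = V·I* = 0.1837 - j0.02653 VA.
Step 7 — Real power: P = Re(S) = 0.1837 W.
Step 8 — Reactive power: Q = Im(S) = -0.02653 VAR.
Step 9 — Apparent power: |S| = 0.1856 VA.
Step 10 — Power factor: PF = P/|S| = 0.9897 (leading).

(a) P = 0.1837 W  (b) Q = -0.02653 VAR  (c) S = 0.1856 VA  (d) PF = 0.9897 (leading)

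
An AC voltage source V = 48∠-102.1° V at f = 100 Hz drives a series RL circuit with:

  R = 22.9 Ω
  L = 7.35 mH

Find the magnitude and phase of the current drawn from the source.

Step 1 — Angular frequency: ω = 2π·f = 2π·100 = 628.3 rad/s.
Step 2 — Component impedances:
  R: Z = R = 22.9 Ω
  L: Z = jωL = j·628.3·0.00735 = 0 + j4.618 Ω
Step 3 — Series combination: Z_total = R + L = 22.9 + j4.618 Ω = 23.36∠11.4° Ω.
Step 4 — Source phasor: V = 48∠-102.1° V = -10.06 - j46.93 V.
Step 5 — Ohm's law: I = V / Z_total = (-10.06 - j46.93) / (22.9 + j4.618) = -0.8194 - j1.884 A.
Step 6 — Convert to polar: |I| = 2.055 A, ∠I = -113.5°.

I = 2.055∠-113.5° A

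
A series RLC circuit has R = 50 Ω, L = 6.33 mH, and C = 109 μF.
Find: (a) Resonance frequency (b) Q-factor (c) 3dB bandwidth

Step 1 — Resonance condition Im(Z)=0 gives ω₀ = 1/√(LC).
Step 2 — ω₀ = 1/√(0.00633·0.000109) = 1204 rad/s.
Step 3 — f₀ = ω₀/(2π) = 191.6 Hz.
Step 4 — Series Q: Q = ω₀L/R = 1204·0.00633/50 = 0.1524.
Step 5 — 3dB bandwidth: Δω = ω₀/Q = 7899 rad/s; BW = Δω/(2π) = 1257 Hz.

(a) f₀ = 191.6 Hz  (b) Q = 0.1524  (c) BW = 1257 Hz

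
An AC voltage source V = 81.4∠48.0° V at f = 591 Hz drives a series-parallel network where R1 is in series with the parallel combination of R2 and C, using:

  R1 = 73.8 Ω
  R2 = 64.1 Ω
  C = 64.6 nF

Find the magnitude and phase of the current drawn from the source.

Step 1 — Angular frequency: ω = 2π·f = 2π·591 = 3713 rad/s.
Step 2 — Component impedances:
  R1: Z = R = 73.8 Ω
  R2: Z = R = 64.1 Ω
  C: Z = 1/(jωC) = -j/(ω·C) = 0 - j4169 Ω
Step 3 — Parallel branch: R2 || C = 1/(1/R2 + 1/C) = 64.08 - j0.9854 Ω.
Step 4 — Series with R1: Z_total = R1 + (R2 || C) = 137.9 - j0.9854 Ω = 137.9∠-0.4° Ω.
Step 5 — Source phasor: V = 81.4∠48.0° V = 54.47 + j60.49 V.
Step 6 — Ohm's law: I = V / Z_total = (54.47 + j60.49) / (137.9 - j0.9854) = 0.3919 + j0.4415 A.
Step 7 — Convert to polar: |I| = 0.5903 A, ∠I = 48.4°.

I = 0.5903∠48.4° A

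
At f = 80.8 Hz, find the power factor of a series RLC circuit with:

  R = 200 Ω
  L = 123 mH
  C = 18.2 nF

Step 1 — Angular frequency: ω = 2π·f = 2π·80.8 = 507.7 rad/s.
Step 2 — Component impedances:
  R: Z = R = 200 Ω
  L: Z = jωL = j·507.7·0.123 = 0 + j62.44 Ω
  C: Z = 1/(jωC) = -j/(ω·C) = 0 - j1.082e+05 Ω
Step 3 — Series combination: Z_total = R + L + C = 200 - j1.082e+05 Ω = 1.082e+05∠-89.9° Ω.
Step 4 — Power factor: PF = cos(φ) = Re(Z)/|Z| = 200/1.0817e+05 = 0.001849.
Step 5 — Type: Im(Z) = -1.082e+05 ⇒ leading (phase φ = -89.9°).

PF = 0.001849 (leading, φ = -89.9°)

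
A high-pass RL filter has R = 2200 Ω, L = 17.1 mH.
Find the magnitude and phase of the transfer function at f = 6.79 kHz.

Step 1 — Angular frequency: ω = 2π·6790 = 4.266e+04 rad/s.
Step 2 — Transfer function: H(jω) = jωL/(R + jωL).
Step 3 — Numerator jωL = j·729.5; denominator R + jωL = 2200 + j729.5.
Step 4 — H = 0.09907 + j0.2988.
Step 5 — Magnitude: |H| = 0.3148 (-10.0 dB); phase: φ = 71.7°.

|H| = 0.3148 (-10.0 dB), φ = 71.7°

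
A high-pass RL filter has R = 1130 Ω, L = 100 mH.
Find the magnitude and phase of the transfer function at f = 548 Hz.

Step 1 — Angular frequency: ω = 2π·548 = 3443 rad/s.
Step 2 — Transfer function: H(jω) = jωL/(R + jωL).
Step 3 — Numerator jωL = j·344.3; denominator R + jωL = 1130 + j344.3.
Step 4 — H = 0.08496 + j0.2788.
Step 5 — Magnitude: |H| = 0.2915 (-10.7 dB); phase: φ = 73.1°.

|H| = 0.2915 (-10.7 dB), φ = 73.1°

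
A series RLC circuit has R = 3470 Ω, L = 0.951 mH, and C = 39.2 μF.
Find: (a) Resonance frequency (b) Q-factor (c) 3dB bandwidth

Step 1 — Resonance condition Im(Z)=0 gives ω₀ = 1/√(LC).
Step 2 — ω₀ = 1/√(0.000951·3.92e-05) = 5179 rad/s.
Step 3 — f₀ = ω₀/(2π) = 824.3 Hz.
Step 4 — Series Q: Q = ω₀L/R = 5179·0.000951/3470 = 0.001419.
Step 5 — 3dB bandwidth: Δω = ω₀/Q = 3.649e+06 rad/s; BW = Δω/(2π) = 5.807e+05 Hz.

(a) f₀ = 824.3 Hz  (b) Q = 0.001419  (c) BW = 5.807e+05 Hz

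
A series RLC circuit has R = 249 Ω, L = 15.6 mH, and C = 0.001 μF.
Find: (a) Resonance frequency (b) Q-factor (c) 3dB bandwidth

Step 1 — Resonance condition Im(Z)=0 gives ω₀ = 1/√(LC).
Step 2 — ω₀ = 1/√(0.0156·1e-09) = 2.532e+05 rad/s.
Step 3 — f₀ = ω₀/(2π) = 4.03e+04 Hz.
Step 4 — Series Q: Q = ω₀L/R = 2.532e+05·0.0156/249 = 15.86.
Step 5 — 3dB bandwidth: Δω = ω₀/Q = 1.596e+04 rad/s; BW = Δω/(2π) = 2540 Hz.

(a) f₀ = 4.03e+04 Hz  (b) Q = 15.86  (c) BW = 2540 Hz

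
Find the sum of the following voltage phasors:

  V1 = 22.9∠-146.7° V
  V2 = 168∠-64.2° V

Step 1 — Convert each phasor to rectangular form:
  V1 = 22.9·(cos(-146.7°) + j·sin(-146.7°)) = -19.14 - j12.57 V
  V2 = 168·(cos(-64.2°) + j·sin(-64.2°)) = 73.12 - j151.3 V
Step 2 — Sum components: V_total = 53.98 - j163.8 V.
Step 3 — Convert to polar: |V_total| = 172.5 V, ∠V_total = -71.8°.

V_total = 172.5∠-71.8° V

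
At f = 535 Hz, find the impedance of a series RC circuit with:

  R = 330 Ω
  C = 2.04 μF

Step 1 — Angular frequency: ω = 2π·f = 2π·535 = 3362 rad/s.
Step 2 — Component impedances:
  R: Z = R = 330 Ω
  C: Z = 1/(jωC) = -j/(ω·C) = 0 - j145.8 Ω
Step 3 — Series combination: Z_total = R + C = 330 - j145.8 Ω = 360.8∠-23.8° Ω.

Z = 330 - j145.8 Ω = 360.8∠-23.8° Ω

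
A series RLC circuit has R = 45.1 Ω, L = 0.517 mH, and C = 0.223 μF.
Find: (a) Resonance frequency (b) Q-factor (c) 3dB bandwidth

Step 1 — Resonance: ω₀ = 1/√(LC) = 1/√(0.000517·2.23e-07) = 9.313e+04 rad/s.
Step 2 — f₀ = ω₀/(2π) = 1.482e+04 Hz.
Step 3 — Series Q: Q = ω₀L/R = 9.313e+04·0.000517/45.1 = 1.068.
Step 4 — Bandwidth: Δω = ω₀/Q = 8.723e+04 rad/s; BW = Δω/(2π) = 1.388e+04 Hz.

(a) f₀ = 1.482e+04 Hz  (b) Q = 1.068  (c) BW = 1.388e+04 Hz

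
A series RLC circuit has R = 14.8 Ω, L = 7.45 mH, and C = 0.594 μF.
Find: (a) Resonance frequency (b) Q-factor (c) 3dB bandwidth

Step 1 — Resonance: ω₀ = 1/√(LC) = 1/√(0.00745·5.94e-07) = 1.503e+04 rad/s.
Step 2 — f₀ = ω₀/(2π) = 2392 Hz.
Step 3 — Series Q: Q = ω₀L/R = 1.503e+04·0.00745/14.8 = 7.567.
Step 4 — Bandwidth: Δω = ω₀/Q = 1987 rad/s; BW = Δω/(2π) = 316.2 Hz.

(a) f₀ = 2392 Hz  (b) Q = 7.567  (c) BW = 316.2 Hz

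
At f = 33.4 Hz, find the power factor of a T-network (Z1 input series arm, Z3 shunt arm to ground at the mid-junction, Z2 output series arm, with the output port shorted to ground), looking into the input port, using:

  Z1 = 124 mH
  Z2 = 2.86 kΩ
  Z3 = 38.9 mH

Step 1 — Angular frequency: ω = 2π·f = 2π·33.4 = 209.9 rad/s.
Step 2 — Component impedances:
  Z1: Z = jωL = j·209.9·0.124 = 0 + j26.02 Ω
  Z2: Z = R = 2860 Ω
  Z3: Z = jωL = j·209.9·0.0389 = 0 + j8.163 Ω
Step 3 — With the output port shorted to ground, the output series arm Z2 runs from the junction to ground; the shunt arm Z3 also runs from the junction to ground. They appear in parallel: Z3 || Z2 = 0.0233 + j8.163 Ω.
Step 4 — Series with input arm Z1: Z_in = Z1 + (Z3 || Z2) = 0.0233 + j34.19 Ω = 34.19∠90.0° Ω.
Step 5 — Power factor: PF = cos(φ) = Re(Z)/|Z| = 0.023301/34.186 = 0.0006816.
Step 6 — Type: Im(Z) = 34.19 ⇒ lagging (phase φ = 90.0°).

PF = 0.0006816 (lagging, φ = 90.0°)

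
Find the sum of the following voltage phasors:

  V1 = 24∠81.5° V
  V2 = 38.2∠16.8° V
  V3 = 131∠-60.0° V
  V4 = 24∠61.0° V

Step 1 — Convert each phasor to rectangular form:
  V1 = 24·(cos(81.5°) + j·sin(81.5°)) = 3.547 + j23.74 V
  V2 = 38.2·(cos(16.8°) + j·sin(16.8°)) = 36.57 + j11.04 V
  V3 = 131·(cos(-60.0°) + j·sin(-60.0°)) = 65.5 - j113.4 V
  V4 = 24·(cos(61.0°) + j·sin(61.0°)) = 11.64 + j20.99 V
Step 2 — Sum components: V_total = 117.3 - j57.68 V.
Step 3 — Convert to polar: |V_total| = 130.7 V, ∠V_total = -26.2°.

V_total = 130.7∠-26.2° V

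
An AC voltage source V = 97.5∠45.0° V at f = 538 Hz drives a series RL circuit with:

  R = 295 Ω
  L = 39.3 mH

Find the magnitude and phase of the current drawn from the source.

Step 1 — Angular frequency: ω = 2π·f = 2π·538 = 3380 rad/s.
Step 2 — Component impedances:
  R: Z = R = 295 Ω
  L: Z = jωL = j·3380·0.0393 = 0 + j132.8 Ω
Step 3 — Series combination: Z_total = R + L = 295 + j132.8 Ω = 323.5∠24.2° Ω.
Step 4 — Source phasor: V = 97.5∠45.0° V = 68.94 + j68.94 V.
Step 5 — Ohm's law: I = V / Z_total = (68.94 + j68.94) / (295 + j132.8) = 0.2818 + j0.1068 A.
Step 6 — Convert to polar: |I| = 0.3014 A, ∠I = 20.8°.

I = 0.3014∠20.8° A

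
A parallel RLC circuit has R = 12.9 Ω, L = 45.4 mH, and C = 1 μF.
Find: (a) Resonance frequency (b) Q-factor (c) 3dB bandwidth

Step 1 — Resonance: ω₀ = 1/√(LC) = 1/√(0.0454·1e-06) = 4693 rad/s.
Step 2 — f₀ = ω₀/(2π) = 747 Hz.
Step 3 — Parallel Q: Q = R/(ω₀L) = 12.9/(4693·0.0454) = 0.06054.
Step 4 — Bandwidth: Δω = ω₀/Q = 7.752e+04 rad/s; BW = Δω/(2π) = 1.234e+04 Hz.

(a) f₀ = 747 Hz  (b) Q = 0.06054  (c) BW = 1.234e+04 Hz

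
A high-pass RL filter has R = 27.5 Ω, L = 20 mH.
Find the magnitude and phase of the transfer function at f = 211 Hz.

Step 1 — Angular frequency: ω = 2π·211 = 1326 rad/s.
Step 2 — Transfer function: H(jω) = jωL/(R + jωL).
Step 3 — Numerator jωL = j·26.52; denominator R + jωL = 27.5 + j26.52.
Step 4 — H = 0.4818 + j0.4997.
Step 5 — Magnitude: |H| = 0.6941 (-3.2 dB); phase: φ = 46.0°.

|H| = 0.6941 (-3.2 dB), φ = 46.0°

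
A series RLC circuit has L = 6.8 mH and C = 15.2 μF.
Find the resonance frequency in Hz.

Step 1 — Resonance condition Im(Z)=0 gives ω₀ = 1/√(LC).
Step 2 — ω₀ = 1/√(0.0068·1.52e-05) = 3110 rad/s.
Step 3 — f₀ = ω₀/(2π) = 495 Hz.

f₀ = 495 Hz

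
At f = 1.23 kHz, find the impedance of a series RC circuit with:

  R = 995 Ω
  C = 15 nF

Step 1 — Angular frequency: ω = 2π·f = 2π·1230 = 7728 rad/s.
Step 2 — Component impedances:
  R: Z = R = 995 Ω
  C: Z = 1/(jωC) = -j/(ω·C) = 0 - j8626 Ω
Step 3 — Series combination: Z_total = R + C = 995 - j8626 Ω = 8683∠-83.4° Ω.

Z = 995 - j8626 Ω = 8683∠-83.4° Ω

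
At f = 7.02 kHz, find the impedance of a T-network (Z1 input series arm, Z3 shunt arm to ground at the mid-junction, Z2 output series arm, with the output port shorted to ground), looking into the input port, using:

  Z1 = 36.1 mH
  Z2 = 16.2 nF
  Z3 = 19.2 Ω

Step 1 — Angular frequency: ω = 2π·f = 2π·7020 = 4.411e+04 rad/s.
Step 2 — Component impedances:
  Z1: Z = jωL = j·4.411e+04·0.0361 = 0 + j1592 Ω
  Z2: Z = 1/(jωC) = -j/(ω·C) = 0 - j1399 Ω
  Z3: Z = R = 19.2 Ω
Step 3 — With the output port shorted to ground, the output series arm Z2 runs from the junction to ground; the shunt arm Z3 also runs from the junction to ground. They appear in parallel: Z3 || Z2 = 19.2 - j0.2634 Ω.
Step 4 — Series with input arm Z1: Z_in = Z1 + (Z3 || Z2) = 19.2 + j1592 Ω = 1592∠89.3° Ω.

Z = 19.2 + j1592 Ω = 1592∠89.3° Ω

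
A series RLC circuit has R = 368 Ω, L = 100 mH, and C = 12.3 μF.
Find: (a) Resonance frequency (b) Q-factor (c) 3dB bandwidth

Step 1 — Resonance: ω₀ = 1/√(LC) = 1/√(0.1·1.23e-05) = 901.7 rad/s.
Step 2 — f₀ = ω₀/(2π) = 143.5 Hz.
Step 3 — Series Q: Q = ω₀L/R = 901.7·0.1/368 = 0.245.
Step 4 — Bandwidth: Δω = ω₀/Q = 3680 rad/s; BW = Δω/(2π) = 585.7 Hz.

(a) f₀ = 143.5 Hz  (b) Q = 0.245  (c) BW = 585.7 Hz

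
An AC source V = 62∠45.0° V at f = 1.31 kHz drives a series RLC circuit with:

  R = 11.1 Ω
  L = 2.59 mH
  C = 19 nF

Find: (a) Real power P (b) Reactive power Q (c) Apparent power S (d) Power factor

Step 1 — Angular frequency: ω = 2π·f = 2π·1310 = 8231 rad/s.
Step 2 — Component impedances:
  R: Z = R = 11.1 Ω
  L: Z = jωL = j·8231·0.00259 = 0 + j21.32 Ω
  C: Z = 1/(jωC) = -j/(ω·C) = 0 - j6394 Ω
Step 3 — Series combination: Z_total = R + L + C = 11.1 - j6373 Ω = 6373∠-89.9° Ω.
Step 4 — Source phasor: V = 62∠45.0° V = 43.84 + j43.84 V.
Step 5 — Current: I = V / Z = -0.006867 + j0.006891 A = 0.009729∠134.9° A.
Step 6 — Complex power: S = V·I* = 0.001051 - j0.6032 VA.
Step 7 — Real power: P = Re(S) = 0.001051 W.
Step 8 — Reactive power: Q = Im(S) = -0.6032 VAR.
Step 9 — Apparent power: |S| = 0.6032 VA.
Step 10 — Power factor: PF = P/|S| = 0.001742 (leading).

(a) P = 0.001051 W  (b) Q = -0.6032 VAR  (c) S = 0.6032 VA  (d) PF = 0.001742 (leading)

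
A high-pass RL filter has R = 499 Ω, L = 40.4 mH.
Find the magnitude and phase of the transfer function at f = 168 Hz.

Step 1 — Angular frequency: ω = 2π·168 = 1056 rad/s.
Step 2 — Transfer function: H(jω) = jωL/(R + jωL).
Step 3 — Numerator jωL = j·42.65; denominator R + jωL = 499 + j42.65.
Step 4 — H = 0.007251 + j0.08484.
Step 5 — Magnitude: |H| = 0.08515 (-21.4 dB); phase: φ = 85.1°.

|H| = 0.08515 (-21.4 dB), φ = 85.1°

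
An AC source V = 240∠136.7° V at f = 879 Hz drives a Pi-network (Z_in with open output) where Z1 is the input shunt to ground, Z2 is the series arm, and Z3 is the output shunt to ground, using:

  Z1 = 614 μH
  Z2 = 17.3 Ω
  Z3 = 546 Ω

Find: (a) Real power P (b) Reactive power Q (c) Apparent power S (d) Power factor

Step 1 — Angular frequency: ω = 2π·f = 2π·879 = 5523 rad/s.
Step 2 — Component impedances:
  Z1: Z = jωL = j·5523·0.000614 = 0 + j3.391 Ω
  Z2: Z = R = 17.3 Ω
  Z3: Z = R = 546 Ω
Step 3 — With open output, the series arm Z2 and the output shunt Z3 appear in series to ground: Z2 + Z3 = 563.3 Ω.
Step 4 — Parallel with input shunt Z1: Z_in = Z1 || (Z2 + Z3) = 0.02041 + j3.391 Ω = 3.391∠89.7° Ω.
Step 5 — Source phasor: V = 240∠136.7° V = -174.7 + j164.6 V.
Step 6 — Current: I = V / Z = 48.23 + j51.8 A = 70.78∠47.0° A.
Step 7 — Complex power: S = V·I* = 102.3 + j1.699e+04 VA.
Step 8 — Real power: P = Re(S) = 102.3 W.
Step 9 — Reactive power: Q = Im(S) = 1.699e+04 VAR.
Step 10 — Apparent power: |S| = 1.699e+04 VA.
Step 11 — Power factor: PF = P/|S| = 0.00602 (lagging).

(a) P = 102.3 W  (b) Q = 1.699e+04 VAR  (c) S = 1.699e+04 VA  (d) PF = 0.00602 (lagging)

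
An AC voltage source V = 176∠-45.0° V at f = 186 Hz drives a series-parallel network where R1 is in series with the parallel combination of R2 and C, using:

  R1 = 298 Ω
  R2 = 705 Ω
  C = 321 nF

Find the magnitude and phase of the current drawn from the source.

Step 1 — Angular frequency: ω = 2π·f = 2π·186 = 1169 rad/s.
Step 2 — Component impedances:
  R1: Z = R = 298 Ω
  R2: Z = R = 705 Ω
  C: Z = 1/(jωC) = -j/(ω·C) = 0 - j2666 Ω
Step 3 — Parallel branch: R2 || C = 1/(1/R2 + 1/C) = 658.9 - j174.3 Ω.
Step 4 — Series with R1: Z_total = R1 + (R2 || C) = 956.9 - j174.3 Ω = 972.6∠-10.3° Ω.
Step 5 — Source phasor: V = 176∠-45.0° V = 124.5 - j124.5 V.
Step 6 — Ohm's law: I = V / Z_total = (124.5 - j124.5) / (956.9 - j174.3) = 0.1488 - j0.103 A.
Step 7 — Convert to polar: |I| = 0.1809 A, ∠I = -34.7°.

I = 0.1809∠-34.7° A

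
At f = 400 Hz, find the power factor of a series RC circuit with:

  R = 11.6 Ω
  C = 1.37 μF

Step 1 — Angular frequency: ω = 2π·f = 2π·400 = 2513 rad/s.
Step 2 — Component impedances:
  R: Z = R = 11.6 Ω
  C: Z = 1/(jωC) = -j/(ω·C) = 0 - j290.4 Ω
Step 3 — Series combination: Z_total = R + C = 11.6 - j290.4 Ω = 290.7∠-87.7° Ω.
Step 4 — Power factor: PF = cos(φ) = Re(Z)/|Z| = 11.6/290.66 = 0.03991.
Step 5 — Type: Im(Z) = -290.4 ⇒ leading (phase φ = -87.7°).

PF = 0.03991 (leading, φ = -87.7°)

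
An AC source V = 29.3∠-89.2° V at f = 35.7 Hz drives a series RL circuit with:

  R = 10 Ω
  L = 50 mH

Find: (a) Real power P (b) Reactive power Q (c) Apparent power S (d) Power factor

Step 1 — Angular frequency: ω = 2π·f = 2π·35.7 = 224.3 rad/s.
Step 2 — Component impedances:
  R: Z = R = 10 Ω
  L: Z = jωL = j·224.3·0.05 = 0 + j11.22 Ω
Step 3 — Series combination: Z_total = R + L = 10 + j11.22 Ω = 15.03∠48.3° Ω.
Step 4 — Source phasor: V = 29.3∠-89.2° V = 0.4091 - j29.3 V.
Step 5 — Current: I = V / Z = -1.437 - j1.318 A = 1.95∠-137.5° A.
Step 6 — Complex power: S = V·I* = 38.02 + j42.64 VA.
Step 7 — Real power: P = Re(S) = 38.02 W.
Step 8 — Reactive power: Q = Im(S) = 42.64 VAR.
Step 9 — Apparent power: |S| = 57.13 VA.
Step 10 — Power factor: PF = P/|S| = 0.6655 (lagging).

(a) P = 38.02 W  (b) Q = 42.64 VAR  (c) S = 57.13 VA  (d) PF = 0.6655 (lagging)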